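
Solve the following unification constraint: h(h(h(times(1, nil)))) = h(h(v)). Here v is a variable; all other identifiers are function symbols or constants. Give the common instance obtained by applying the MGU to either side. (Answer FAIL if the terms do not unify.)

h(h(h(times(1, nil))))

Decompose h/1: h(h(times(1, nil))) = h(v).
Decompose h/1: h(times(1, nil)) = v.
Bind v := h(times(1, nil)).
Applying the MGU to either side gives h(h(h(times(1, nil)))).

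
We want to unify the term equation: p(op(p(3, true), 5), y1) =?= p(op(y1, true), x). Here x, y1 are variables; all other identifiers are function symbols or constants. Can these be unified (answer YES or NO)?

NO

Decompose p/2: op(p(3, true), 5) =?= op(y1, true),  y1 =?= x.
Decompose op/2: p(3, true) =?= y1,  5 =?= true.
Bind y1 := p(3, true); substituting into the one remaining equation that mentions y1 gives: p(3, true) =?= x.
Clash: constants 5 and true differ; no unifier exists.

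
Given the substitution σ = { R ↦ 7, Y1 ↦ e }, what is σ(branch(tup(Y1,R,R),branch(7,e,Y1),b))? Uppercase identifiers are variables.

branch(tup(e,7,7),branch(7,e,e),b)

Replace each occurrence of R with 7.
Replace each occurrence of Y1 with e.
Result: branch(tup(e,7,7),branch(7,e,e),b).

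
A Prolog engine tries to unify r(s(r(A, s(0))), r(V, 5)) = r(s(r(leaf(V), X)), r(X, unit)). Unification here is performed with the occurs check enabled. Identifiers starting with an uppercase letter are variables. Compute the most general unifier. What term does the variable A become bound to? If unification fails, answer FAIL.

Decompose r/2: s(r(A, s(0))) = s(r(leaf(V), X)),  r(V, 5) = r(X, unit).
Decompose s/1: r(A, s(0)) = r(leaf(V), X).
Decompose r/2: A = leaf(V),  s(0) = X.
Bind A := leaf(V); no other remaining equation mentions A.
Bind X := s(0); substituting into the remaining equation gives: r(V, 5) = r(s(0), unit).
Decompose r/2: V = s(0),  5 = unit.
Bind V := s(0); no other remaining equation mentions V. Substituting into the earlier binding gives A := leaf(s(0)).
Clash: constants 5 and unit differ; no unifier exists.

FAIL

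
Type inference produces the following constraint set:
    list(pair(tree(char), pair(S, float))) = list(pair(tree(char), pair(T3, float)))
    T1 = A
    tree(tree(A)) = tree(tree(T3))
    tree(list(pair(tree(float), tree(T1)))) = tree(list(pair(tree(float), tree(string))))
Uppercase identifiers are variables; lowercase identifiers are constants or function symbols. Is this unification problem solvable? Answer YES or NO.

YES

Decompose list/1: pair(tree(char), pair(S, float)) = pair(tree(char), pair(T3, float)).
Decompose pair/2: tree(char) = tree(char),  pair(S, float) = pair(T3, float).
Delete trivial equation tree(char) = tree(char).
Decompose pair/2: S = T3,  float = float.
Bind S := T3; no other remaining equation mentions S.
Delete trivial equation float = float.
Bind T1 := A; substituting into the one remaining equation that mentions T1 gives: tree(list(pair(tree(float), tree(A)))) = tree(list(pair(tree(float), tree(string)))).
Decompose tree/1: tree(A) = tree(T3).
Decompose tree/1: A = T3.
Bind A := T3; substituting into the remaining equation gives: tree(list(pair(tree(float), tree(T3)))) = tree(list(pair(tree(float), tree(string)))). Substituting into the earlier binding gives T1 := T3.
Decompose tree/1: list(pair(tree(float), tree(T3))) = list(pair(tree(float), tree(string))).
Decompose list/1: pair(tree(float), tree(T3)) = pair(tree(float), tree(string)).
Decompose pair/2: tree(float) = tree(float),  tree(T3) = tree(string).
Delete trivial equation tree(float) = tree(float).
Decompose tree/1: T3 = string.
Bind T3 := string. Substituting into the earlier bindings gives S := string, T1 := string, A := string.
No equations remain and no clash or occurs-check failure arose, so a unifier exists.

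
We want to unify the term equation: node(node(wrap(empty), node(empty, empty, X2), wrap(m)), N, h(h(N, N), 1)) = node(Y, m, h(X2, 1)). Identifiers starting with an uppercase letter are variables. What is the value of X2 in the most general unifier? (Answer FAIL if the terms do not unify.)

h(m, m)

Decompose node/3: node(wrap(empty), node(empty, empty, X2), wrap(m)) = Y,  N = m,  h(h(N, N), 1) = h(X2, 1).
Bind Y := node(wrap(empty), node(empty, empty, X2), wrap(m)); no other remaining equation mentions Y.
Bind N := m; substituting into the remaining equation gives: h(h(m, m), 1) = h(X2, 1).
Decompose h/2: h(m, m) = X2,  1 = 1.
Bind X2 := h(m, m); no other remaining equation mentions X2. Substituting into the earlier binding gives Y := node(wrap(empty), node(empty, empty, h(m, m)), wrap(m)).
Delete trivial equation 1 = 1.
MGU = { Y := node(wrap(empty), node(empty, empty, h(m, m)), wrap(m)), N := m, X2 := h(m, m) }, so X2 := h(m, m).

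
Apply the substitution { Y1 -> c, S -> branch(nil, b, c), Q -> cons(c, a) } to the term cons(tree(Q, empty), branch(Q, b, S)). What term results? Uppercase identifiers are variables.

Replace each occurrence of S with branch(nil, b, c).
Replace each occurrence of Q with cons(c, a).
Result: cons(tree(cons(c, a), empty), branch(cons(c, a), b, branch(nil, b, c))).

cons(tree(cons(c, a), empty), branch(cons(c, a), b, branch(nil, b, c)))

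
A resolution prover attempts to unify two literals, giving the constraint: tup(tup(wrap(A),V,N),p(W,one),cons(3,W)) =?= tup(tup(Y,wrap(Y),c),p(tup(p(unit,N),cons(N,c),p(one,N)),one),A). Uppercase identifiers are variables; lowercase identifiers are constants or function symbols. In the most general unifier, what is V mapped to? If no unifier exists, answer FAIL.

Decompose tup/3: tup(wrap(A),V,N) =?= tup(Y,wrap(Y),c),  p(W,one) =?= p(tup(p(unit,N),cons(N,c),p(one,N)),one),  cons(3,W) =?= A.
Decompose tup/3: wrap(A) =?= Y,  V =?= wrap(Y),  N =?= c.
Bind Y := wrap(A); substituting into the one remaining equation that mentions Y gives: V =?= wrap(wrap(A)).
Bind V := wrap(wrap(A)); no other remaining equation mentions V.
Bind N := c; substituting into the one remaining equation that mentions N gives: p(W,one) =?= p(tup(p(unit,c),cons(c,c),p(one,c)),one).
Decompose p/2: W =?= tup(p(unit,c),cons(c,c),p(one,c)),  one =?= one.
Bind W := tup(p(unit,c),cons(c,c),p(one,c)); substituting into the one remaining equation that mentions W gives: cons(3,tup(p(unit,c),cons(c,c),p(one,c))) =?= A.
Delete trivial equation one =?= one.
Bind A := cons(3,tup(p(unit,c),cons(c,c),p(one,c))). Substituting into the earlier bindings gives Y := wrap(cons(3,tup(p(unit,c),cons(c,c),p(one,c)))), V := wrap(wrap(cons(3,tup(p(unit,c),cons(c,c),p(one,c))))).
MGU = { Y := wrap(cons(3,tup(p(unit,c),cons(c,c),p(one,c)))), V := wrap(wrap(cons(3,tup(p(unit,c),cons(c,c),p(one,c))))), N := c, W := tup(p(unit,c),cons(c,c),p(one,c)), A := cons(3,tup(p(unit,c),cons(c,c),p(one,c))) }, so V := wrap(wrap(cons(3,tup(p(unit,c),cons(c,c),p(one,c))))).

wrap(wrap(cons(3,tup(p(unit,c),cons(c,c),p(one,c)))))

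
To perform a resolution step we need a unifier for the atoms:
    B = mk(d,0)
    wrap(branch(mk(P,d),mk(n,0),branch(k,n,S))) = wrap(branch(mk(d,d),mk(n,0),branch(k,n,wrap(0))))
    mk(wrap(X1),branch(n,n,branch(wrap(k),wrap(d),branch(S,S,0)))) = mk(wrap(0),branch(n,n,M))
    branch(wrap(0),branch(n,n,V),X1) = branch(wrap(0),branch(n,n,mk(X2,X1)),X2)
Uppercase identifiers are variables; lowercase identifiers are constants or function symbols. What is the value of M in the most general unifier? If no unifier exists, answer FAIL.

branch(wrap(k),wrap(d),branch(wrap(0),wrap(0),0))

Bind B := mk(d,0); no other remaining equation mentions B.
Decompose wrap/1: branch(mk(P,d),mk(n,0),branch(k,n,S)) = branch(mk(d,d),mk(n,0),branch(k,n,wrap(0))).
Decompose branch/3: mk(P,d) = mk(d,d),  mk(n,0) = mk(n,0),  branch(k,n,S) = branch(k,n,wrap(0)).
Decompose mk/2: P = d,  d = d.
Bind P := d; no other remaining equation mentions P.
Delete trivial equation d = d.
Delete trivial equation mk(n,0) = mk(n,0).
Decompose branch/3: k = k,  n = n,  S = wrap(0).
Delete trivial equation k = k.
Delete trivial equation n = n.
Bind S := wrap(0); substituting into the one remaining equation that mentions S gives: mk(wrap(X1),branch(n,n,branch(wrap(k),wrap(d),branch(wrap(0),wrap(0),0)))) = mk(wrap(0),branch(n,n,M)).
Decompose mk/2: wrap(X1) = wrap(0),  branch(n,n,branch(wrap(k),wrap(d),branch(wrap(0),wrap(0),0))) = branch(n,n,M).
Decompose wrap/1: X1 = 0.
Bind X1 := 0; substituting into the one remaining equation that mentions X1 gives: branch(wrap(0),branch(n,n,V),0) = branch(wrap(0),branch(n,n,mk(X2,0)),X2).
Decompose branch/3: n = n,  n = n,  branch(wrap(k),wrap(d),branch(wrap(0),wrap(0),0)) = M.
Delete trivial equation n = n.
Delete trivial equation n = n.
Bind M := branch(wrap(k),wrap(d),branch(wrap(0),wrap(0),0)); no other remaining equation mentions M.
Decompose branch/3: wrap(0) = wrap(0),  branch(n,n,V) = branch(n,n,mk(X2,0)),  0 = X2.
Delete trivial equation wrap(0) = wrap(0).
Decompose branch/3: n = n,  n = n,  V = mk(X2,0).
Delete trivial equation n = n.
Delete trivial equation n = n.
Bind V := mk(X2,0); no other remaining equation mentions V.
Bind X2 := 0. Substituting into the earlier binding gives V := mk(0,0).
MGU = { B := mk(d,0), P := d, S := wrap(0), X1 := 0, M := branch(wrap(k),wrap(d),branch(wrap(0),wrap(0),0)), V := mk(0,0), X2 := 0 }, so M := branch(wrap(k),wrap(d),branch(wrap(0),wrap(0),0)).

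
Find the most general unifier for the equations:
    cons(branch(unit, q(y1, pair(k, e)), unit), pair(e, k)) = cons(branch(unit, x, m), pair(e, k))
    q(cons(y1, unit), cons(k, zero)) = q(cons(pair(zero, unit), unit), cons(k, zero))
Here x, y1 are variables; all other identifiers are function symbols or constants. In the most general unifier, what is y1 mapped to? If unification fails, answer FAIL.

FAIL

Decompose cons/2: branch(unit, q(y1, pair(k, e)), unit) = branch(unit, x, m),  pair(e, k) = pair(e, k).
Decompose branch/3: unit = unit,  q(y1, pair(k, e)) = x,  unit = m.
Delete trivial equation unit = unit.
Bind x := q(y1, pair(k, e)); no other remaining equation mentions x.
Clash: constants unit and m differ; no unifier exists.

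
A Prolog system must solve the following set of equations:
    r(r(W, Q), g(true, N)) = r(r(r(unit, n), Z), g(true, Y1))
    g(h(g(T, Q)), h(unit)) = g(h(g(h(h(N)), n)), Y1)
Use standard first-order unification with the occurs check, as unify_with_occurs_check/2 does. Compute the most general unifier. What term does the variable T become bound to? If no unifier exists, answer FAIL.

h(h(h(unit)))

Decompose r/2: r(W, Q) = r(r(unit, n), Z),  g(true, N) = g(true, Y1).
Decompose r/2: W = r(unit, n),  Q = Z.
Bind W := r(unit, n); no other remaining equation mentions W.
Bind Q := Z; substituting into the one remaining equation that mentions Q gives: g(h(g(T, Z)), h(unit)) = g(h(g(h(h(N)), n)), Y1).
Decompose g/2: true = true,  N = Y1.
Delete trivial equation true = true.
Bind N := Y1; substituting into the remaining equation gives: g(h(g(T, Z)), h(unit)) = g(h(g(h(h(Y1)), n)), Y1).
Decompose g/2: h(g(T, Z)) = h(g(h(h(Y1)), n)),  h(unit) = Y1.
Decompose h/1: g(T, Z) = g(h(h(Y1)), n).
Decompose g/2: T = h(h(Y1)),  Z = n.
Bind T := h(h(Y1)); no other remaining equation mentions T.
Bind Z := n; no other remaining equation mentions Z. Substituting into the earlier binding gives Q := n.
Bind Y1 := h(unit). Substituting into the earlier bindings gives N := h(unit), T := h(h(h(unit))).
MGU = { W = r(unit, n), Q = n, N = h(unit), T = h(h(h(unit))), Z = n, Y1 = h(unit) }, so T = h(h(h(unit))).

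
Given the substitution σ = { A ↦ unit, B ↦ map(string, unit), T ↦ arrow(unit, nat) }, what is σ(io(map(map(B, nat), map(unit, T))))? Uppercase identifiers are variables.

io(map(map(map(string, unit), nat), map(unit, arrow(unit, nat))))

Replace each occurrence of B with map(string, unit).
Replace each occurrence of T with arrow(unit, nat).
Result: io(map(map(map(string, unit), nat), map(unit, arrow(unit, nat)))).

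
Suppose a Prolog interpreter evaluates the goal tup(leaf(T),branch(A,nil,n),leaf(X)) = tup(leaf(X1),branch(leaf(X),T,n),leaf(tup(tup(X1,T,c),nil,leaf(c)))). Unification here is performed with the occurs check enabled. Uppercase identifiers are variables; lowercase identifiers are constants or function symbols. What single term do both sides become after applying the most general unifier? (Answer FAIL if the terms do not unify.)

Decompose tup/3: leaf(T) = leaf(X1),  branch(A,nil,n) = branch(leaf(X),T,n),  leaf(X) = leaf(tup(tup(X1,T,c),nil,leaf(c))).
Decompose leaf/1: T = X1.
Bind T := X1; substituting into the remaining equations gives: branch(A,nil,n) = branch(leaf(X),X1,n),  leaf(X) = leaf(tup(tup(X1,X1,c),nil,leaf(c))).
Decompose branch/3: A = leaf(X),  nil = X1,  n = n.
Bind A := leaf(X); no other remaining equation mentions A.
Bind X1 := nil; substituting into the one remaining equation that mentions X1 gives: leaf(X) = leaf(tup(tup(nil,nil,c),nil,leaf(c))). Substituting into the earlier binding gives T := nil.
Delete trivial equation n = n.
Decompose leaf/1: X = tup(tup(nil,nil,c),nil,leaf(c)).
Bind X := tup(tup(nil,nil,c),nil,leaf(c)). Substituting into the earlier binding gives A := leaf(tup(tup(nil,nil,c),nil,leaf(c))).
Applying the MGU to either side gives tup(leaf(nil),branch(leaf(tup(tup(nil,nil,c),nil,leaf(c))),nil,n),leaf(tup(tup(nil,nil,c),nil,leaf(c)))).

tup(leaf(nil),branch(leaf(tup(tup(nil,nil,c),nil,leaf(c))),nil,n),leaf(tup(tup(nil,nil,c),nil,leaf(c))))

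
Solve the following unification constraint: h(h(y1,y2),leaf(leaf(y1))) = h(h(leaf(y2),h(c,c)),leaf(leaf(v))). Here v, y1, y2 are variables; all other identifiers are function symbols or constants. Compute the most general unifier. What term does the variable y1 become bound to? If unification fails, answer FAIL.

Decompose h/2: h(y1,y2) = h(leaf(y2),h(c,c)),  leaf(leaf(y1)) = leaf(leaf(v)).
Decompose h/2: y1 = leaf(y2),  y2 = h(c,c).
Bind y1 := leaf(y2); substituting into the one remaining equation that mentions y1 gives: leaf(leaf(leaf(y2))) = leaf(leaf(v)).
Bind y2 := h(c,c); substituting into the remaining equation gives: leaf(leaf(leaf(h(c,c)))) = leaf(leaf(v)). Substituting into the earlier binding gives y1 := leaf(h(c,c)).
Decompose leaf/1: leaf(leaf(h(c,c))) = leaf(v).
Decompose leaf/1: leaf(h(c,c)) = v.
Bind v := leaf(h(c,c)).
MGU = { y1 -> leaf(h(c,c)), y2 -> h(c,c), v -> leaf(h(c,c)) }, so y1 -> leaf(h(c,c)).

leaf(h(c,c))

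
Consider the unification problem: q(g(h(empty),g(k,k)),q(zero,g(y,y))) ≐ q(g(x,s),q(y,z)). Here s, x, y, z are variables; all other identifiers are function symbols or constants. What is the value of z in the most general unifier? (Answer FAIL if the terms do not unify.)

Decompose q/2: g(h(empty),g(k,k)) ≐ g(x,s),  q(zero,g(y,y)) ≐ q(y,z).
Decompose g/2: h(empty) ≐ x,  g(k,k) ≐ s.
Bind x := h(empty); no other remaining equation mentions x.
Bind s := g(k,k); no other remaining equation mentions s.
Decompose q/2: zero ≐ y,  g(y,y) ≐ z.
Bind y := zero; substituting into the remaining equation gives: g(zero,zero) ≐ z.
Bind z := g(zero,zero).
MGU = { x -> h(empty), s -> g(k,k), y -> zero, z -> g(zero,zero) }, so z -> g(zero,zero).

g(zero,zero)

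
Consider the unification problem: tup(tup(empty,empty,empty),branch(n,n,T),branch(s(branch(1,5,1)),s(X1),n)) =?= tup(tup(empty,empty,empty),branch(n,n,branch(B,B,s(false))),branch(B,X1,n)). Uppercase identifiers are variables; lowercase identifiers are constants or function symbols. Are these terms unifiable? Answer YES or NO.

Decompose tup/3: tup(empty,empty,empty) =?= tup(empty,empty,empty),  branch(n,n,T) =?= branch(n,n,branch(B,B,s(false))),  branch(s(branch(1,5,1)),s(X1),n) =?= branch(B,X1,n).
Delete trivial equation tup(empty,empty,empty) =?= tup(empty,empty,empty).
Decompose branch/3: n =?= n,  n =?= n,  T =?= branch(B,B,s(false)).
Delete trivial equation n =?= n.
Delete trivial equation n =?= n.
Bind T := branch(B,B,s(false)); no other remaining equation mentions T.
Decompose branch/3: s(branch(1,5,1)) =?= B,  s(X1) =?= X1,  n =?= n.
Bind B := s(branch(1,5,1)); no other remaining equation mentions B. Substituting into the earlier binding gives T := branch(s(branch(1,5,1)),s(branch(1,5,1)),s(false)).
Occurs check fails: X1 occurs in s(X1); the equation X1 =?= s(X1) has no finite solution.

NO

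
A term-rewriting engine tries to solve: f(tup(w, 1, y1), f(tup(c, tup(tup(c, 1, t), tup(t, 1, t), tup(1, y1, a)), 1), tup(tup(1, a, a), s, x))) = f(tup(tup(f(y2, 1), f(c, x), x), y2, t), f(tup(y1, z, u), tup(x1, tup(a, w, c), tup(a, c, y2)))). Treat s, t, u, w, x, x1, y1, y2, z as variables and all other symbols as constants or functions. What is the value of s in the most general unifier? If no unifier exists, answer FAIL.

Decompose f/2: tup(w, 1, y1) = tup(tup(f(y2, 1), f(c, x), x), y2, t),  f(tup(c, tup(tup(c, 1, t), tup(t, 1, t), tup(1, y1, a)), 1), tup(tup(1, a, a), s, x)) = f(tup(y1, z, u), tup(x1, tup(a, w, c), tup(a, c, y2))).
Decompose tup/3: w = tup(f(y2, 1), f(c, x), x),  1 = y2,  y1 = t.
Bind w := tup(f(y2, 1), f(c, x), x); substituting into the one remaining equation that mentions w gives: f(tup(c, tup(tup(c, 1, t), tup(t, 1, t), tup(1, y1, a)), 1), tup(tup(1, a, a), s, x)) = f(tup(y1, z, u), tup(x1, tup(a, tup(f(y2, 1), f(c, x), x), c), tup(a, c, y2))).
Bind y2 := 1; substituting into the one remaining equation that mentions y2 gives: f(tup(c, tup(tup(c, 1, t), tup(t, 1, t), tup(1, y1, a)), 1), tup(tup(1, a, a), s, x)) = f(tup(y1, z, u), tup(x1, tup(a, tup(f(1, 1), f(c, x), x), c), tup(a, c, 1))). Substituting into the earlier binding gives w := tup(f(1, 1), f(c, x), x).
Bind y1 := t; substituting into the remaining equation gives: f(tup(c, tup(tup(c, 1, t), tup(t, 1, t), tup(1, t, a)), 1), tup(tup(1, a, a), s, x)) = f(tup(t, z, u), tup(x1, tup(a, tup(f(1, 1), f(c, x), x), c), tup(a, c, 1))).
Decompose f/2: tup(c, tup(tup(c, 1, t), tup(t, 1, t), tup(1, t, a)), 1) = tup(t, z, u),  tup(tup(1, a, a), s, x) = tup(x1, tup(a, tup(f(1, 1), f(c, x), x), c), tup(a, c, 1)).
Decompose tup/3: c = t,  tup(tup(c, 1, t), tup(t, 1, t), tup(1, t, a)) = z,  1 = u.
Bind t := c; substituting into the one remaining equation that mentions t gives: tup(tup(c, 1, c), tup(c, 1, c), tup(1, c, a)) = z. Substituting into the earlier binding gives y1 := c.
Bind z := tup(tup(c, 1, c), tup(c, 1, c), tup(1, c, a)); no other remaining equation mentions z.
Bind u := 1; no other remaining equation mentions u.
Decompose tup/3: tup(1, a, a) = x1,  s = tup(a, tup(f(1, 1), f(c, x), x), c),  x = tup(a, c, 1).
Bind x1 := tup(1, a, a); no other remaining equation mentions x1.
Bind s := tup(a, tup(f(1, 1), f(c, x), x), c); no other remaining equation mentions s.
Bind x := tup(a, c, 1). Substituting into the earlier bindings gives w := tup(f(1, 1), f(c, tup(a, c, 1)), tup(a, c, 1)), s := tup(a, tup(f(1, 1), f(c, tup(a, c, 1)), tup(a, c, 1)), c).
MGU = { w := tup(f(1, 1), f(c, tup(a, c, 1)), tup(a, c, 1)), y2 := 1, y1 := c, t := c, z := tup(tup(c, 1, c), tup(c, 1, c), tup(1, c, a)), u := 1, x1 := tup(1, a, a), s := tup(a, tup(f(1, 1), f(c, tup(a, c, 1)), tup(a, c, 1)), c), x := tup(a, c, 1) }, so s := tup(a, tup(f(1, 1), f(c, tup(a, c, 1)), tup(a, c, 1)), c).

tup(a, tup(f(1, 1), f(c, tup(a, c, 1)), tup(a, c, 1)), c)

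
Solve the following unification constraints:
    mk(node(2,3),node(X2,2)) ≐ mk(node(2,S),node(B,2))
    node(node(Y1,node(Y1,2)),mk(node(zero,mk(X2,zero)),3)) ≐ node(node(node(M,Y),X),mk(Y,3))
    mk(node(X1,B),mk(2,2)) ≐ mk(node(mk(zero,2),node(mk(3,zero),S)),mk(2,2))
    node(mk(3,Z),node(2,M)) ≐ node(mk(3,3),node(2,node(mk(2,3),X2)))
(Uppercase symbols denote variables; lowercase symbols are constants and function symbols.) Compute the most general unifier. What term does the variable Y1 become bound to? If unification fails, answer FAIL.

node(node(mk(2,3),node(mk(3,zero),3)),node(zero,mk(node(mk(3,zero),3),zero)))

Decompose mk/2: node(2,3) ≐ node(2,S),  node(X2,2) ≐ node(B,2).
Decompose node/2: 2 ≐ 2,  3 ≐ S.
Delete trivial equation 2 ≐ 2.
Bind S := 3; substituting into the one remaining equation that mentions S gives: mk(node(X1,B),mk(2,2)) ≐ mk(node(mk(zero,2),node(mk(3,zero),3)),mk(2,2)).
Decompose node/2: X2 ≐ B,  2 ≐ 2.
Bind X2 := B; substituting into the 2 remaining equations that mention X2 gives: node(node(Y1,node(Y1,2)),mk(node(zero,mk(B,zero)),3)) ≐ node(node(node(M,Y),X),mk(Y,3)),  node(mk(3,Z),node(2,M)) ≐ node(mk(3,3),node(2,node(mk(2,3),B))).
Delete trivial equation 2 ≐ 2.
Decompose node/2: node(Y1,node(Y1,2)) ≐ node(node(M,Y),X),  mk(node(zero,mk(B,zero)),3) ≐ mk(Y,3).
Decompose node/2: Y1 ≐ node(M,Y),  node(Y1,2) ≐ X.
Bind Y1 := node(M,Y); substituting into the one remaining equation that mentions Y1 gives: node(node(M,Y),2) ≐ X.
Bind X := node(node(M,Y),2); no other remaining equation mentions X.
Decompose mk/2: node(zero,mk(B,zero)) ≐ Y,  3 ≐ 3.
Bind Y := node(zero,mk(B,zero)); no other remaining equation mentions Y. Substituting into the earlier bindings gives Y1 := node(M,node(zero,mk(B,zero))), X := node(node(M,node(zero,mk(B,zero))),2).
Delete trivial equation 3 ≐ 3.
Decompose mk/2: node(X1,B) ≐ node(mk(zero,2),node(mk(3,zero),3)),  mk(2,2) ≐ mk(2,2).
Decompose node/2: X1 ≐ mk(zero,2),  B ≐ node(mk(3,zero),3).
Bind X1 := mk(zero,2); no other remaining equation mentions X1.
Bind B := node(mk(3,zero),3); substituting into the one remaining equation that mentions B gives: node(mk(3,Z),node(2,M)) ≐ node(mk(3,3),node(2,node(mk(2,3),node(mk(3,zero),3)))). Substituting into the earlier bindings gives X2 := node(mk(3,zero),3), Y1 := node(M,node(zero,mk(node(mk(3,zero),3),zero))), X := node(node(M,node(zero,mk(node(mk(3,zero),3),zero))),2), Y := node(zero,mk(node(mk(3,zero),3),zero)).
Delete trivial equation mk(2,2) ≐ mk(2,2).
Decompose node/2: mk(3,Z) ≐ mk(3,3),  node(2,M) ≐ node(2,node(mk(2,3),node(mk(3,zero),3))).
Decompose mk/2: 3 ≐ 3,  Z ≐ 3.
Delete trivial equation 3 ≐ 3.
Bind Z := 3; no other remaining equation mentions Z.
Decompose node/2: 2 ≐ 2,  M ≐ node(mk(2,3),node(mk(3,zero),3)).
Delete trivial equation 2 ≐ 2.
Bind M := node(mk(2,3),node(mk(3,zero),3)). Substituting into the earlier bindings gives Y1 := node(node(mk(2,3),node(mk(3,zero),3)),node(zero,mk(node(mk(3,zero),3),zero))), X := node(node(node(mk(2,3),node(mk(3,zero),3)),node(zero,mk(node(mk(3,zero),3),zero))),2).
MGU = { S := 3, X2 := node(mk(3,zero),3), Y1 := node(node(mk(2,3),node(mk(3,zero),3)),node(zero,mk(node(mk(3,zero),3),zero))), X := node(node(node(mk(2,3),node(mk(3,zero),3)),node(zero,mk(node(mk(3,zero),3),zero))),2), Y := node(zero,mk(node(mk(3,zero),3),zero)), X1 := mk(zero,2), B := node(mk(3,zero),3), Z := 3, M := node(mk(2,3),node(mk(3,zero),3)) }, so Y1 := node(node(mk(2,3),node(mk(3,zero),3)),node(zero,mk(node(mk(3,zero),3),zero))).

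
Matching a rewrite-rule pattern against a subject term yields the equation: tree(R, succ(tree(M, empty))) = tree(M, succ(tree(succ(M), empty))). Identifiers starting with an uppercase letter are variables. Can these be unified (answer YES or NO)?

NO

Decompose tree/2: R = M,  succ(tree(M, empty)) = succ(tree(succ(M), empty)).
Bind R := M; no other remaining equation mentions R.
Decompose succ/1: tree(M, empty) = tree(succ(M), empty).
Decompose tree/2: M = succ(M),  empty = empty.
Occurs check fails: M occurs in succ(M); the equation M = succ(M) has no finite solution.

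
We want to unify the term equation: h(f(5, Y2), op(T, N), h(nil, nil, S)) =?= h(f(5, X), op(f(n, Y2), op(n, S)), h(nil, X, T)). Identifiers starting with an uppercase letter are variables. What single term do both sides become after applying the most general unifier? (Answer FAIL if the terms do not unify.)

Decompose h/3: f(5, Y2) =?= f(5, X),  op(T, N) =?= op(f(n, Y2), op(n, S)),  h(nil, nil, S) =?= h(nil, X, T).
Decompose f/2: 5 =?= 5,  Y2 =?= X.
Delete trivial equation 5 =?= 5.
Bind Y2 := X; substituting into the one remaining equation that mentions Y2 gives: op(T, N) =?= op(f(n, X), op(n, S)).
Decompose op/2: T =?= f(n, X),  N =?= op(n, S).
Bind T := f(n, X); substituting into the one remaining equation that mentions T gives: h(nil, nil, S) =?= h(nil, X, f(n, X)).
Bind N := op(n, S); no other remaining equation mentions N.
Decompose h/3: nil =?= nil,  nil =?= X,  S =?= f(n, X).
Delete trivial equation nil =?= nil.
Bind X := nil; substituting into the remaining equation gives: S =?= f(n, nil). Substituting into the earlier bindings gives Y2 := nil, T := f(n, nil).
Bind S := f(n, nil). Substituting into the earlier binding gives N := op(n, f(n, nil)).
Applying the MGU to either side gives h(f(5, nil), op(f(n, nil), op(n, f(n, nil))), h(nil, nil, f(n, nil))).

h(f(5, nil), op(f(n, nil), op(n, f(n, nil))), h(nil, nil, f(n, nil)))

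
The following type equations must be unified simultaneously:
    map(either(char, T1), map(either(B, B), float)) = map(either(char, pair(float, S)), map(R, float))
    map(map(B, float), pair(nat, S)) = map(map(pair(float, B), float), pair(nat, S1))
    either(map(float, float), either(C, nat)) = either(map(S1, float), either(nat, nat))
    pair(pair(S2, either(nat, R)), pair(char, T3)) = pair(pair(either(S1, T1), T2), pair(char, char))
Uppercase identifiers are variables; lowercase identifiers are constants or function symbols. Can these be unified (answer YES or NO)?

Decompose map/2: either(char, T1) = either(char, pair(float, S)),  map(either(B, B), float) = map(R, float).
Decompose either/2: char = char,  T1 = pair(float, S).
Delete trivial equation char = char.
Bind T1 := pair(float, S); substituting into the one remaining equation that mentions T1 gives: pair(pair(S2, either(nat, R)), pair(char, T3)) = pair(pair(either(S1, pair(float, S)), T2), pair(char, char)).
Decompose map/2: either(B, B) = R,  float = float.
Bind R := either(B, B); substituting into the one remaining equation that mentions R gives: pair(pair(S2, either(nat, either(B, B))), pair(char, T3)) = pair(pair(either(S1, pair(float, S)), T2), pair(char, char)).
Delete trivial equation float = float.
Decompose map/2: map(B, float) = map(pair(float, B), float),  pair(nat, S) = pair(nat, S1).
Decompose map/2: B = pair(float, B),  float = float.
Occurs check fails: B occurs in pair(float, B); the equation B = pair(float, B) has no finite solution.

NO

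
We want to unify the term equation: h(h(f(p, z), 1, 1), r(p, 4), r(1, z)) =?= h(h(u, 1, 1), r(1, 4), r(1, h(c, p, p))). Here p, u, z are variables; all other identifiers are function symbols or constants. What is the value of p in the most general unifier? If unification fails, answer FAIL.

Decompose h/3: h(f(p, z), 1, 1) =?= h(u, 1, 1),  r(p, 4) =?= r(1, 4),  r(1, z) =?= r(1, h(c, p, p)).
Decompose h/3: f(p, z) =?= u,  1 =?= 1,  1 =?= 1.
Bind u := f(p, z); no other remaining equation mentions u.
Delete trivial equation 1 =?= 1.
Delete trivial equation 1 =?= 1.
Decompose r/2: p =?= 1,  4 =?= 4.
Bind p := 1; substituting into the one remaining equation that mentions p gives: r(1, z) =?= r(1, h(c, 1, 1)). Substituting into the earlier binding gives u := f(1, z).
Delete trivial equation 4 =?= 4.
Decompose r/2: 1 =?= 1,  z =?= h(c, 1, 1).
Delete trivial equation 1 =?= 1.
Bind z := h(c, 1, 1). Substituting into the earlier binding gives u := f(1, h(c, 1, 1)).
MGU = { u -> f(1, h(c, 1, 1)), p -> 1, z -> h(c, 1, 1) }, so p -> 1.

1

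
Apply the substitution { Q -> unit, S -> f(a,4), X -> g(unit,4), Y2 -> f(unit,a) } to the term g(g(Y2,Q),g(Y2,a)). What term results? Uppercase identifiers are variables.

g(g(f(unit,a),unit),g(f(unit,a),a))

Replace each occurrence of Q with unit.
Replace each occurrence of Y2 with f(unit,a).
Result: g(g(f(unit,a),unit),g(f(unit,a),a)).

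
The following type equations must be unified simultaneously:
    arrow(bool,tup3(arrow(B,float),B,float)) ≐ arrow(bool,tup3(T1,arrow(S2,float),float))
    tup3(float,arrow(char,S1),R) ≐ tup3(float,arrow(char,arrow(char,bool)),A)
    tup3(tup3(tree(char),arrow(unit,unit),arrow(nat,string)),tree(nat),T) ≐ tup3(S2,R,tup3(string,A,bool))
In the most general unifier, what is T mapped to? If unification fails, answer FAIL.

tup3(string,tree(nat),bool)

Decompose arrow/2: bool ≐ bool,  tup3(arrow(B,float),B,float) ≐ tup3(T1,arrow(S2,float),float).
Delete trivial equation bool ≐ bool.
Decompose tup3/3: arrow(B,float) ≐ T1,  B ≐ arrow(S2,float),  float ≐ float.
Bind T1 := arrow(B,float); no other remaining equation mentions T1.
Bind B := arrow(S2,float); no other remaining equation mentions B. Substituting into the earlier binding gives T1 := arrow(arrow(S2,float),float).
Delete trivial equation float ≐ float.
Decompose tup3/3: float ≐ float,  arrow(char,S1) ≐ arrow(char,arrow(char,bool)),  R ≐ A.
Delete trivial equation float ≐ float.
Decompose arrow/2: char ≐ char,  S1 ≐ arrow(char,bool).
Delete trivial equation char ≐ char.
Bind S1 := arrow(char,bool); no other remaining equation mentions S1.
Bind R := A; substituting into the remaining equation gives: tup3(tup3(tree(char),arrow(unit,unit),arrow(nat,string)),tree(nat),T) ≐ tup3(S2,A,tup3(string,A,bool)).
Decompose tup3/3: tup3(tree(char),arrow(unit,unit),arrow(nat,string)) ≐ S2,  tree(nat) ≐ A,  T ≐ tup3(string,A,bool).
Bind S2 := tup3(tree(char),arrow(unit,unit),arrow(nat,string)); no other remaining equation mentions S2. Substituting into the earlier bindings gives T1 := arrow(arrow(tup3(tree(char),arrow(unit,unit),arrow(nat,string)),float),float), B := arrow(tup3(tree(char),arrow(unit,unit),arrow(nat,string)),float).
Bind A := tree(nat); substituting into the remaining equation gives: T ≐ tup3(string,tree(nat),bool). Substituting into the earlier binding gives R := tree(nat).
Bind T := tup3(string,tree(nat),bool).
MGU = { T1 := arrow(arrow(tup3(tree(char),arrow(unit,unit),arrow(nat,string)),float),float), B := arrow(tup3(tree(char),arrow(unit,unit),arrow(nat,string)),float), S1 := arrow(char,bool), R := tree(nat), S2 := tup3(tree(char),arrow(unit,unit),arrow(nat,string)), A := tree(nat), T := tup3(string,tree(nat),bool) }, so T := tup3(string,tree(nat),bool).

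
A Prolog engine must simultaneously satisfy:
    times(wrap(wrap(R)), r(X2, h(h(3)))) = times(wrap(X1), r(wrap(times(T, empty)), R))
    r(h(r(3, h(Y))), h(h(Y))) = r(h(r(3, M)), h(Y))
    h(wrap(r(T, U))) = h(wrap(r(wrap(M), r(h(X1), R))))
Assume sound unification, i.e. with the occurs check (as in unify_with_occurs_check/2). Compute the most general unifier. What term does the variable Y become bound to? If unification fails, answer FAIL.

Decompose times/2: wrap(wrap(R)) = wrap(X1),  r(X2, h(h(3))) = r(wrap(times(T, empty)), R).
Decompose wrap/1: wrap(R) = X1.
Bind X1 := wrap(R); substituting into the one remaining equation that mentions X1 gives: h(wrap(r(T, U))) = h(wrap(r(wrap(M), r(h(wrap(R)), R)))).
Decompose r/2: X2 = wrap(times(T, empty)),  h(h(3)) = R.
Bind X2 := wrap(times(T, empty)); no other remaining equation mentions X2.
Bind R := h(h(3)); substituting into the one remaining equation that mentions R gives: h(wrap(r(T, U))) = h(wrap(r(wrap(M), r(h(wrap(h(h(3)))), h(h(3)))))). Substituting into the earlier binding gives X1 := wrap(h(h(3))).
Decompose r/2: h(r(3, h(Y))) = h(r(3, M)),  h(h(Y)) = h(Y).
Decompose h/1: r(3, h(Y)) = r(3, M).
Decompose r/2: 3 = 3,  h(Y) = M.
Delete trivial equation 3 = 3.
Bind M := h(Y); substituting into the one remaining equation that mentions M gives: h(wrap(r(T, U))) = h(wrap(r(wrap(h(Y)), r(h(wrap(h(h(3)))), h(h(3)))))).
Decompose h/1: h(Y) = Y.
Occurs check fails: Y occurs in h(Y); the equation Y = h(Y) has no finite solution.

FAIL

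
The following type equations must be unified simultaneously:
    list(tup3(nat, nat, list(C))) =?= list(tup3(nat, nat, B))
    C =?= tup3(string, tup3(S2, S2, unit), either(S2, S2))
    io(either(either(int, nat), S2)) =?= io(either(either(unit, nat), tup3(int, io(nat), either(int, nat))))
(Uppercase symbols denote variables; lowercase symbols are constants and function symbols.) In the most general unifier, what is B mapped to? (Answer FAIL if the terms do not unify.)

Decompose list/1: tup3(nat, nat, list(C)) =?= tup3(nat, nat, B).
Decompose tup3/3: nat =?= nat,  nat =?= nat,  list(C) =?= B.
Delete trivial equation nat =?= nat.
Delete trivial equation nat =?= nat.
Bind B := list(C); no other remaining equation mentions B.
Bind C := tup3(string, tup3(S2, S2, unit), either(S2, S2)); no other remaining equation mentions C. Substituting into the earlier binding gives B := list(tup3(string, tup3(S2, S2, unit), either(S2, S2))).
Decompose io/1: either(either(int, nat), S2) =?= either(either(unit, nat), tup3(int, io(nat), either(int, nat))).
Decompose either/2: either(int, nat) =?= either(unit, nat),  S2 =?= tup3(int, io(nat), either(int, nat)).
Decompose either/2: int =?= unit,  nat =?= nat.
Clash: constants int and unit differ; no unifier exists.

FAIL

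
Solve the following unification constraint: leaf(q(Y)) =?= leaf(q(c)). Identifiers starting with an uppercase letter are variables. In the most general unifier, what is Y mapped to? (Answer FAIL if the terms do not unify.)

c

Decompose leaf/1: q(Y) =?= q(c).
Decompose q/1: Y =?= c.
Bind Y := c.
MGU = { Y ↦ c }, so Y ↦ c.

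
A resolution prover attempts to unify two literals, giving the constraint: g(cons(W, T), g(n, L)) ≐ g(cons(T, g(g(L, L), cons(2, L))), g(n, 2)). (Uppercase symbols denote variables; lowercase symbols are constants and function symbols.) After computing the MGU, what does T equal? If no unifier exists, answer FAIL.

Decompose g/2: cons(W, T) ≐ cons(T, g(g(L, L), cons(2, L))),  g(n, L) ≐ g(n, 2).
Decompose cons/2: W ≐ T,  T ≐ g(g(L, L), cons(2, L)).
Bind W := T; no other remaining equation mentions W.
Bind T := g(g(L, L), cons(2, L)); no other remaining equation mentions T. Substituting into the earlier binding gives W := g(g(L, L), cons(2, L)).
Decompose g/2: n ≐ n,  L ≐ 2.
Delete trivial equation n ≐ n.
Bind L := 2. Substituting into the earlier bindings gives W := g(g(2, 2), cons(2, 2)), T := g(g(2, 2), cons(2, 2)).
MGU = { W -> g(g(2, 2), cons(2, 2)), T -> g(g(2, 2), cons(2, 2)), L -> 2 }, so T -> g(g(2, 2), cons(2, 2)).

g(g(2, 2), cons(2, 2))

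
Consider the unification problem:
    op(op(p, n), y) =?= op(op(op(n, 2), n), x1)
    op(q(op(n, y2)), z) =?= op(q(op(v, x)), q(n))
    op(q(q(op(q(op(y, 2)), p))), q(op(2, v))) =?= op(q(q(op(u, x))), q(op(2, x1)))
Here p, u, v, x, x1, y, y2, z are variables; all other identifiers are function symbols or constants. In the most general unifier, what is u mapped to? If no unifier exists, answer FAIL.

Decompose op/2: op(p, n) =?= op(op(n, 2), n),  y =?= x1.
Decompose op/2: p =?= op(n, 2),  n =?= n.
Bind p := op(n, 2); substituting into the one remaining equation that mentions p gives: op(q(q(op(q(op(y, 2)), op(n, 2)))), q(op(2, v))) =?= op(q(q(op(u, x))), q(op(2, x1))).
Delete trivial equation n =?= n.
Bind y := x1; substituting into the one remaining equation that mentions y gives: op(q(q(op(q(op(x1, 2)), op(n, 2)))), q(op(2, v))) =?= op(q(q(op(u, x))), q(op(2, x1))).
Decompose op/2: q(op(n, y2)) =?= q(op(v, x)),  z =?= q(n).
Decompose q/1: op(n, y2) =?= op(v, x).
Decompose op/2: n =?= v,  y2 =?= x.
Bind v := n; substituting into the one remaining equation that mentions v gives: op(q(q(op(q(op(x1, 2)), op(n, 2)))), q(op(2, n))) =?= op(q(q(op(u, x))), q(op(2, x1))).
Bind y2 := x; no other remaining equation mentions y2.
Bind z := q(n); no other remaining equation mentions z.
Decompose op/2: q(q(op(q(op(x1, 2)), op(n, 2)))) =?= q(q(op(u, x))),  q(op(2, n)) =?= q(op(2, x1)).
Decompose q/1: q(op(q(op(x1, 2)), op(n, 2))) =?= q(op(u, x)).
Decompose q/1: op(q(op(x1, 2)), op(n, 2)) =?= op(u, x).
Decompose op/2: q(op(x1, 2)) =?= u,  op(n, 2) =?= x.
Bind u := q(op(x1, 2)); no other remaining equation mentions u.
Bind x := op(n, 2); no other remaining equation mentions x. Substituting into the earlier binding gives y2 := op(n, 2).
Decompose q/1: op(2, n) =?= op(2, x1).
Decompose op/2: 2 =?= 2,  n =?= x1.
Delete trivial equation 2 =?= 2.
Bind x1 := n. Substituting into the earlier bindings gives y := n, u := q(op(n, 2)).
MGU = { p ↦ op(n, 2), y ↦ n, v ↦ n, y2 ↦ op(n, 2), z ↦ q(n), u ↦ q(op(n, 2)), x ↦ op(n, 2), x1 ↦ n }, so u ↦ q(op(n, 2)).

q(op(n, 2))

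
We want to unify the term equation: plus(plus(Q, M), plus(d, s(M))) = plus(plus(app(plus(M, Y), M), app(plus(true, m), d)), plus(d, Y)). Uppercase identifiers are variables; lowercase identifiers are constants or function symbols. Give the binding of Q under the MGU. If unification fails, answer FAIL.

app(plus(app(plus(true, m), d), s(app(plus(true, m), d))), app(plus(true, m), d))

Decompose plus/2: plus(Q, M) = plus(app(plus(M, Y), M), app(plus(true, m), d)),  plus(d, s(M)) = plus(d, Y).
Decompose plus/2: Q = app(plus(M, Y), M),  M = app(plus(true, m), d).
Bind Q := app(plus(M, Y), M); no other remaining equation mentions Q.
Bind M := app(plus(true, m), d); substituting into the remaining equation gives: plus(d, s(app(plus(true, m), d))) = plus(d, Y). Substituting into the earlier binding gives Q := app(plus(app(plus(true, m), d), Y), app(plus(true, m), d)).
Decompose plus/2: d = d,  s(app(plus(true, m), d)) = Y.
Delete trivial equation d = d.
Bind Y := s(app(plus(true, m), d)). Substituting into the earlier binding gives Q := app(plus(app(plus(true, m), d), s(app(plus(true, m), d))), app(plus(true, m), d)).
MGU = { Q ↦ app(plus(app(plus(true, m), d), s(app(plus(true, m), d))), app(plus(true, m), d)), M ↦ app(plus(true, m), d), Y ↦ s(app(plus(true, m), d)) }, so Q ↦ app(plus(app(plus(true, m), d), s(app(plus(true, m), d))), app(plus(true, m), d)).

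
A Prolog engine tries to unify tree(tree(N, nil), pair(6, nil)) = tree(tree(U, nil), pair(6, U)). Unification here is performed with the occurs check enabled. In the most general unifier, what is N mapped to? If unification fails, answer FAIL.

nil

Decompose tree/2: tree(N, nil) = tree(U, nil),  pair(6, nil) = pair(6, U).
Decompose tree/2: N = U,  nil = nil.
Bind N := U; no other remaining equation mentions N.
Delete trivial equation nil = nil.
Decompose pair/2: 6 = 6,  nil = U.
Delete trivial equation 6 = 6.
Bind U := nil. Substituting into the earlier binding gives N := nil.
MGU = { N -> nil, U -> nil }, so N -> nil.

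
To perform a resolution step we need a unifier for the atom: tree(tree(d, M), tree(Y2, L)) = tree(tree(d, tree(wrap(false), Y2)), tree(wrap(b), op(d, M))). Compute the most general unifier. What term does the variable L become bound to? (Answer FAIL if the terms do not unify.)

Decompose tree/2: tree(d, M) = tree(d, tree(wrap(false), Y2)),  tree(Y2, L) = tree(wrap(b), op(d, M)).
Decompose tree/2: d = d,  M = tree(wrap(false), Y2).
Delete trivial equation d = d.
Bind M := tree(wrap(false), Y2); substituting into the remaining equation gives: tree(Y2, L) = tree(wrap(b), op(d, tree(wrap(false), Y2))).
Decompose tree/2: Y2 = wrap(b),  L = op(d, tree(wrap(false), Y2)).
Bind Y2 := wrap(b); substituting into the remaining equation gives: L = op(d, tree(wrap(false), wrap(b))). Substituting into the earlier binding gives M := tree(wrap(false), wrap(b)).
Bind L := op(d, tree(wrap(false), wrap(b))).
MGU = { M ↦ tree(wrap(false), wrap(b)), Y2 ↦ wrap(b), L ↦ op(d, tree(wrap(false), wrap(b))) }, so L ↦ op(d, tree(wrap(false), wrap(b))).

op(d, tree(wrap(false), wrap(b)))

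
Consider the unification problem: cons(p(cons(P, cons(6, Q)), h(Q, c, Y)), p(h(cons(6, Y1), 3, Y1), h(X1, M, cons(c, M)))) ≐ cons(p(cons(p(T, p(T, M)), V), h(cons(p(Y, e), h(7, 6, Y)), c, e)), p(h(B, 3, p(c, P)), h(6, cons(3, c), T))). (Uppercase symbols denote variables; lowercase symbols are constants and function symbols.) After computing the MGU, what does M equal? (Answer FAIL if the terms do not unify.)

Decompose cons/2: p(cons(P, cons(6, Q)), h(Q, c, Y)) ≐ p(cons(p(T, p(T, M)), V), h(cons(p(Y, e), h(7, 6, Y)), c, e)),  p(h(cons(6, Y1), 3, Y1), h(X1, M, cons(c, M))) ≐ p(h(B, 3, p(c, P)), h(6, cons(3, c), T)).
Decompose p/2: cons(P, cons(6, Q)) ≐ cons(p(T, p(T, M)), V),  h(Q, c, Y) ≐ h(cons(p(Y, e), h(7, 6, Y)), c, e).
Decompose cons/2: P ≐ p(T, p(T, M)),  cons(6, Q) ≐ V.
Bind P := p(T, p(T, M)); substituting into the one remaining equation that mentions P gives: p(h(cons(6, Y1), 3, Y1), h(X1, M, cons(c, M))) ≐ p(h(B, 3, p(c, p(T, p(T, M)))), h(6, cons(3, c), T)).
Bind V := cons(6, Q); no other remaining equation mentions V.
Decompose h/3: Q ≐ cons(p(Y, e), h(7, 6, Y)),  c ≐ c,  Y ≐ e.
Bind Q := cons(p(Y, e), h(7, 6, Y)); no other remaining equation mentions Q. Substituting into the earlier binding gives V := cons(6, cons(p(Y, e), h(7, 6, Y))).
Delete trivial equation c ≐ c.
Bind Y := e; no other remaining equation mentions Y. Substituting into the earlier bindings gives V := cons(6, cons(p(e, e), h(7, 6, e))), Q := cons(p(e, e), h(7, 6, e)).
Decompose p/2: h(cons(6, Y1), 3, Y1) ≐ h(B, 3, p(c, p(T, p(T, M)))),  h(X1, M, cons(c, M)) ≐ h(6, cons(3, c), T).
Decompose h/3: cons(6, Y1) ≐ B,  3 ≐ 3,  Y1 ≐ p(c, p(T, p(T, M))).
Bind B := cons(6, Y1); no other remaining equation mentions B.
Delete trivial equation 3 ≐ 3.
Bind Y1 := p(c, p(T, p(T, M))); no other remaining equation mentions Y1. Substituting into the earlier binding gives B := cons(6, p(c, p(T, p(T, M)))).
Decompose h/3: X1 ≐ 6,  M ≐ cons(3, c),  cons(c, M) ≐ T.
Bind X1 := 6; no other remaining equation mentions X1.
Bind M := cons(3, c); substituting into the remaining equation gives: cons(c, cons(3, c)) ≐ T. Substituting into the earlier bindings gives P := p(T, p(T, cons(3, c))), B := cons(6, p(c, p(T, p(T, cons(3, c))))), Y1 := p(c, p(T, p(T, cons(3, c)))).
Bind T := cons(c, cons(3, c)). Substituting into the earlier bindings gives P := p(cons(c, cons(3, c)), p(cons(c, cons(3, c)), cons(3, c))), B := cons(6, p(c, p(cons(c, cons(3, c)), p(cons(c, cons(3, c)), cons(3, c))))), Y1 := p(c, p(cons(c, cons(3, c)), p(cons(c, cons(3, c)), cons(3, c)))).
MGU = { P := p(cons(c, cons(3, c)), p(cons(c, cons(3, c)), cons(3, c))), V := cons(6, cons(p(e, e), h(7, 6, e))), Q := cons(p(e, e), h(7, 6, e)), Y := e, B := cons(6, p(c, p(cons(c, cons(3, c)), p(cons(c, cons(3, c)), cons(3, c))))), Y1 := p(c, p(cons(c, cons(3, c)), p(cons(c, cons(3, c)), cons(3, c)))), X1 := 6, M := cons(3, c), T := cons(c, cons(3, c)) }, so M := cons(3, c).

cons(3, c)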